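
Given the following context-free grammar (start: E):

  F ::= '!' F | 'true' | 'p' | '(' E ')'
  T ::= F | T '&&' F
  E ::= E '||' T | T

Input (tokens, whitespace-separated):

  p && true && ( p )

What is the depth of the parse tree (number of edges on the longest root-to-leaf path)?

[E [T [T [T [F p]] && [F true]] && [F ( [E [T [F p]]] )]]]

6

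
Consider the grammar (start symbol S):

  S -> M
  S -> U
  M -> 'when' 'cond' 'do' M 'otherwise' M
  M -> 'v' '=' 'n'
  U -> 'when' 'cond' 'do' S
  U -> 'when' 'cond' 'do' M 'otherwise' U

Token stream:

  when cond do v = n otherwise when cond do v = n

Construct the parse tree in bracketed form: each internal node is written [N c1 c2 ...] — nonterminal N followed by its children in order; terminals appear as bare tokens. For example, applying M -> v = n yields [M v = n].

S
U
when cond do M otherwise U
when cond do v = n otherwise U
when cond do v = n otherwise when cond do S
when cond do v = n otherwise when cond do M
when cond do v = n otherwise when cond do v = n

[S [U when cond do [M v = n] otherwise [U when cond do [S [M v = n]]]]]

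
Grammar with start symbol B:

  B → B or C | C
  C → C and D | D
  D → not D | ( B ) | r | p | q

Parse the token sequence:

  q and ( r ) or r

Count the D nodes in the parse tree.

[B [B [C [C [D q]] and [D ( [B [C [D r]]] )]]] or [C [D r]]]

4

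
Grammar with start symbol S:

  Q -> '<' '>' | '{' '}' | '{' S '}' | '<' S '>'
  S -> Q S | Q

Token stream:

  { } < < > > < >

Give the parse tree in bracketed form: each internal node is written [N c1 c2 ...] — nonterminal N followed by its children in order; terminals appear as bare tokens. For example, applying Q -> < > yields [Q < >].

S
Q S
{ } S
{ } Q S
{ } < S > S
{ } < Q > S
{ } < < > > S
{ } < < > > Q
{ } < < > > < >

[S [Q { }] [S [Q < [S [Q < >]] >] [S [Q < >]]]]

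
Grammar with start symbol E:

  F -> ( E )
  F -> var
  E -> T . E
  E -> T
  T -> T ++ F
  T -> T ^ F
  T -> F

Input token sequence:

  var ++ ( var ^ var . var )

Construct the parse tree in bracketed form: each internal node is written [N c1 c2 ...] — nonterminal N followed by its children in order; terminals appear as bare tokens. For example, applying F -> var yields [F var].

E
T
T ++ F
F ++ F
var ++ F
var ++ ( E )
var ++ ( T . E )
var ++ ( T ^ F . E )
var ++ ( F ^ F . E )
var ++ ( var ^ F . E )
var ++ ( var ^ var . E )
var ++ ( var ^ var . T )
var ++ ( var ^ var . F )
var ++ ( var ^ var . var )

[E [T [T [F var]] ++ [F ( [E [T [T [F var]] ^ [F var]] . [E [T [F var]]]] )]]]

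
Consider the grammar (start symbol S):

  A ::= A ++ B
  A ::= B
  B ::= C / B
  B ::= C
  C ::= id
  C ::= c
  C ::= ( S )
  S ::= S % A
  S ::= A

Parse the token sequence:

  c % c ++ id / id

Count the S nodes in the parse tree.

[S [S [A [B [C c]]]] % [A [A [B [C c]]] ++ [B [C id] / [B [C id]]]]]

2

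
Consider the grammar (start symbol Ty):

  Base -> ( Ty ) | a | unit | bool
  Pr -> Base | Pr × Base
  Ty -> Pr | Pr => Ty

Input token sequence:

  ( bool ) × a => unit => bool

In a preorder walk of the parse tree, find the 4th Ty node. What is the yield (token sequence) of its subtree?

[Ty [Pr [Pr [Base ( [Ty [Pr [Base bool]]] )]] × [Base a]] => [Ty [Pr [Base unit]] => [Ty [Pr [Base bool]]]]]

bool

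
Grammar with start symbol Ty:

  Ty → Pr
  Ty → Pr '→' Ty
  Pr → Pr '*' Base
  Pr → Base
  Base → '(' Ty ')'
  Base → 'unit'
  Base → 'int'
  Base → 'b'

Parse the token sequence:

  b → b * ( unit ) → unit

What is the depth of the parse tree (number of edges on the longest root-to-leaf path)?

[Ty [Pr [Base b]] → [Ty [Pr [Pr [Base b]] * [Base ( [Ty [Pr [Base unit]]] )]] → [Ty [Pr [Base unit]]]]]

7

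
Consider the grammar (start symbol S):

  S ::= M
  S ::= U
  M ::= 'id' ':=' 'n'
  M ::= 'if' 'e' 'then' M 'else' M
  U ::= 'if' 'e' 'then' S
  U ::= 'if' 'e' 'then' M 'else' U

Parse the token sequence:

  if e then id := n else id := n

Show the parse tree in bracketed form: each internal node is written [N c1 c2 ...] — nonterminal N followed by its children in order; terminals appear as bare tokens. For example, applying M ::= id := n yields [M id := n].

S
M
if e then M else M
if e then id := n else M
if e then id := n else id := n

[S [M if e then [M id := n] else [M id := n]]]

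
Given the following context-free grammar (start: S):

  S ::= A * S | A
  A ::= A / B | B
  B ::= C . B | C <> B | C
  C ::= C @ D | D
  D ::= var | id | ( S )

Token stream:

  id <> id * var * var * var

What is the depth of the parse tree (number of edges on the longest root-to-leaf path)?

8

[S [A [B [C [D id]] <> [B [C [D id]]]]] * [S [A [B [C [D var]]]] * [S [A [B [C [D var]]]] * [S [A [B [C [D var]]]]]]]]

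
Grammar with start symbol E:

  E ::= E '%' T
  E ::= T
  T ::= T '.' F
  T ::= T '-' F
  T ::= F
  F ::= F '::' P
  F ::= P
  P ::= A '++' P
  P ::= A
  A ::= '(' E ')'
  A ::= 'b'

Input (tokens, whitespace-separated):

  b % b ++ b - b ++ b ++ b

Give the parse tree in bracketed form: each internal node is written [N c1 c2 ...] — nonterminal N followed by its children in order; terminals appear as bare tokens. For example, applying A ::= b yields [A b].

[E [E [T [F [P [A b]]]]] % [T [T [F [P [A b] ++ [P [A b]]]]] - [F [P [A b] ++ [P [A b] ++ [P [A b]]]]]]]

E
E % T
T % T
F % T
P % T
A % T
b % T
b % T - F
b % F - F
b % P - F
b % A ++ P - F
b % b ++ P - F
b % b ++ A - F
b % b ++ b - F
b % b ++ b - P
b % b ++ b - A ++ P
b % b ++ b - b ++ P
b % b ++ b - b ++ A ++ P
b % b ++ b - b ++ b ++ P
b % b ++ b - b ++ b ++ A
b % b ++ b - b ++ b ++ b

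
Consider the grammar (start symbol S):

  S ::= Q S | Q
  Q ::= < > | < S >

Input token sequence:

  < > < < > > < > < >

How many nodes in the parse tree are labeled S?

[S [Q < >] [S [Q < [S [Q < >]] >] [S [Q < >] [S [Q < >]]]]]

5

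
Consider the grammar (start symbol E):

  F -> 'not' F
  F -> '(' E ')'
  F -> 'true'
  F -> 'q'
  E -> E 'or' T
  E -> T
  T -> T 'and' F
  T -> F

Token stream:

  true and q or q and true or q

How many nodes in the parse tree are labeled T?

5

[E [E [E [T [T [F true]] and [F q]]] or [T [T [F q]] and [F true]]] or [T [F q]]]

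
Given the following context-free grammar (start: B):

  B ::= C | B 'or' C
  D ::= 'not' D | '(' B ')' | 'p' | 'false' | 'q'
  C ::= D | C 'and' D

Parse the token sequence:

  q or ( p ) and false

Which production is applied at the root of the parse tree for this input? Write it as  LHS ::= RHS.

B ::= B 'or' C

[B [B [C [D q]]] or [C [C [D ( [B [C [D p]]] )]] and [D false]]]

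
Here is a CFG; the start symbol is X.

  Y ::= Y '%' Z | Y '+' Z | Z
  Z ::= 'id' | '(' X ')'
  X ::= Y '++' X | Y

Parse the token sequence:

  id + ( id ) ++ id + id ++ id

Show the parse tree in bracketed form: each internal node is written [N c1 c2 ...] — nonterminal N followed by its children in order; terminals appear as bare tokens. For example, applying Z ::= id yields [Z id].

[X [Y [Y [Z id]] + [Z ( [X [Y [Z id]]] )]] ++ [X [Y [Y [Z id]] + [Z id]] ++ [X [Y [Z id]]]]]

X
Y ++ X
Y + Z ++ X
Z + Z ++ X
id + Z ++ X
id + ( X ) ++ X
id + ( Y ) ++ X
id + ( Z ) ++ X
id + ( id ) ++ X
id + ( id ) ++ Y ++ X
id + ( id ) ++ Y + Z ++ X
id + ( id ) ++ Z + Z ++ X
id + ( id ) ++ id + Z ++ X
id + ( id ) ++ id + id ++ X
id + ( id ) ++ id + id ++ Y
id + ( id ) ++ id + id ++ Z
id + ( id ) ++ id + id ++ id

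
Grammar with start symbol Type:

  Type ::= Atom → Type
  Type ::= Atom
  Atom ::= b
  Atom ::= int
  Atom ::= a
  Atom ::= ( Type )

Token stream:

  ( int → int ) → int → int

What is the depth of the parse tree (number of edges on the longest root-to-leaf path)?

5

[Type [Atom ( [Type [Atom int] → [Type [Atom int]]] )] → [Type [Atom int] → [Type [Atom int]]]]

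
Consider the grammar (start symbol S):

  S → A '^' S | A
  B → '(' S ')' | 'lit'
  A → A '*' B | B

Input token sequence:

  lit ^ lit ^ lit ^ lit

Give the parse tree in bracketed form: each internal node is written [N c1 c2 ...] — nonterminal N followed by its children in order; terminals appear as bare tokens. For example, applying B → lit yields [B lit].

S
A ^ S
B ^ S
lit ^ S
lit ^ A ^ S
lit ^ B ^ S
lit ^ lit ^ S
lit ^ lit ^ A ^ S
lit ^ lit ^ B ^ S
lit ^ lit ^ lit ^ S
lit ^ lit ^ lit ^ A
lit ^ lit ^ lit ^ B
lit ^ lit ^ lit ^ lit

[S [A [B lit]] ^ [S [A [B lit]] ^ [S [A [B lit]] ^ [S [A [B lit]]]]]]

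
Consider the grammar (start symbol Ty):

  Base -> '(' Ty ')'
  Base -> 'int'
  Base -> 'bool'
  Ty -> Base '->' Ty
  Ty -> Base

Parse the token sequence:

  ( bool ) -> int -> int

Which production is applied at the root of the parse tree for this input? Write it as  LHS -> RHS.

[Ty [Base ( [Ty [Base bool]] )] -> [Ty [Base int] -> [Ty [Base int]]]]

Ty -> Base '->' Ty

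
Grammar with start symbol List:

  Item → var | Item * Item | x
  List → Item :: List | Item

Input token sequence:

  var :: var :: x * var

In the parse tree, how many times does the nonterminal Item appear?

5

[List [Item var] :: [List [Item var] :: [List [Item [Item x] * [Item var]]]]]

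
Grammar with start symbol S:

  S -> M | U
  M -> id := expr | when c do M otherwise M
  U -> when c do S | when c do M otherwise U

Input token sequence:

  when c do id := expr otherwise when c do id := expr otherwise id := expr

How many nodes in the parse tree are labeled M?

[S [M when c do [M id := expr] otherwise [M when c do [M id := expr] otherwise [M id := expr]]]]

5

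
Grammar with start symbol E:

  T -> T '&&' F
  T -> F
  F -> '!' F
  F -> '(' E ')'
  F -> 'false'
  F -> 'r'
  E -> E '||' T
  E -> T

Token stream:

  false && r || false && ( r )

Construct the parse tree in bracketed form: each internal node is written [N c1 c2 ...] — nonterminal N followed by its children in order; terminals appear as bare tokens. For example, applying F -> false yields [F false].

E
E || T
T || T
T && F || T
F && F || T
false && F || T
false && r || T
false && r || T && F
false && r || F && F
false && r || false && F
false && r || false && ( E )
false && r || false && ( T )
false && r || false && ( F )
false && r || false && ( r )

[E [E [T [T [F false]] && [F r]]] || [T [T [F false]] && [F ( [E [T [F r]]] )]]]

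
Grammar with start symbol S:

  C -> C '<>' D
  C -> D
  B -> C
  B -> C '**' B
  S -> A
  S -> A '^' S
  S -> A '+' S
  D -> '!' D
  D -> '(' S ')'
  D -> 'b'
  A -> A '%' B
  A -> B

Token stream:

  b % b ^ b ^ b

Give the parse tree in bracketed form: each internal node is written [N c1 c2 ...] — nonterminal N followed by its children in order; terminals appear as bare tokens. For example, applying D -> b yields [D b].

S
A ^ S
A % B ^ S
B % B ^ S
C % B ^ S
D % B ^ S
b % B ^ S
b % C ^ S
b % D ^ S
b % b ^ S
b % b ^ A ^ S
b % b ^ B ^ S
b % b ^ C ^ S
b % b ^ D ^ S
b % b ^ b ^ S
b % b ^ b ^ A
b % b ^ b ^ B
b % b ^ b ^ C
b % b ^ b ^ D
b % b ^ b ^ b

[S [A [A [B [C [D b]]]] % [B [C [D b]]]] ^ [S [A [B [C [D b]]]] ^ [S [A [B [C [D b]]]]]]]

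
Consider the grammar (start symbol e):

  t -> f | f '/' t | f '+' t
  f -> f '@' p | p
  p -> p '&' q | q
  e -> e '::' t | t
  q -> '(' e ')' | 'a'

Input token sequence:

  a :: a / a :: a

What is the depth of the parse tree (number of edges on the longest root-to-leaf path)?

[e [e [e [t [f [p [q a]]]]] :: [t [f [p [q a]]] / [t [f [p [q a]]]]]] :: [t [f [p [q a]]]]]

7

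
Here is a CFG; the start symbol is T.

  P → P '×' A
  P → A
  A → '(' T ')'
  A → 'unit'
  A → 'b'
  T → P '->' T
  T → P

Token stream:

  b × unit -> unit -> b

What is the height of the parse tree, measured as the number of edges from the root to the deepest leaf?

[T [P [P [A b]] × [A unit]] -> [T [P [A unit]] -> [T [P [A b]]]]]

5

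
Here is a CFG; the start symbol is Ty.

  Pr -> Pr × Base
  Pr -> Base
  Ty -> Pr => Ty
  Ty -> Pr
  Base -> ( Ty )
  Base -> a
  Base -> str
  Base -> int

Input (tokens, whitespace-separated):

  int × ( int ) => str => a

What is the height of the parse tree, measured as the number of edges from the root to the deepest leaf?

[Ty [Pr [Pr [Base int]] × [Base ( [Ty [Pr [Base int]]] )]] => [Ty [Pr [Base str]] => [Ty [Pr [Base a]]]]]

6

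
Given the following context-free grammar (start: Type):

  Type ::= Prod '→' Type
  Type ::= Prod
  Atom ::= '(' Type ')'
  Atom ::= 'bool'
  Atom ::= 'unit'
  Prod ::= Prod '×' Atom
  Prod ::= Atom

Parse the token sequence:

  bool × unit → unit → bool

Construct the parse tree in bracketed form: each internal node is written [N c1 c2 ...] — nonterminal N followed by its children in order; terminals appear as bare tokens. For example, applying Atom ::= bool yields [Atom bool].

[Type [Prod [Prod [Atom bool]] × [Atom unit]] → [Type [Prod [Atom unit]] → [Type [Prod [Atom bool]]]]]

Type
Prod → Type
Prod × Atom → Type
Atom × Atom → Type
bool × Atom → Type
bool × unit → Type
bool × unit → Prod → Type
bool × unit → Atom → Type
bool × unit → unit → Type
bool × unit → unit → Prod
bool × unit → unit → Atom
bool × unit → unit → bool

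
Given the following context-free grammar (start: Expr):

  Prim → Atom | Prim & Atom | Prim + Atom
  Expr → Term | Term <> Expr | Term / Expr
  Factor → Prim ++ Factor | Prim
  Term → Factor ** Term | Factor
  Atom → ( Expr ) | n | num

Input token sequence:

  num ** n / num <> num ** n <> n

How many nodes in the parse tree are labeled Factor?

[Expr [Term [Factor [Prim [Atom num]]] ** [Term [Factor [Prim [Atom n]]]]] / [Expr [Term [Factor [Prim [Atom num]]]] <> [Expr [Term [Factor [Prim [Atom num]]] ** [Term [Factor [Prim [Atom n]]]]] <> [Expr [Term [Factor [Prim [Atom n]]]]]]]]

6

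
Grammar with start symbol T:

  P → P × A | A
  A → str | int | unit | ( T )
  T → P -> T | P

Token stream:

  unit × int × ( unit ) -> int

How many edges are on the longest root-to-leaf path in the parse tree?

[T [P [P [P [A unit]] × [A int]] × [A ( [T [P [A unit]]] )]] -> [T [P [A int]]]]

6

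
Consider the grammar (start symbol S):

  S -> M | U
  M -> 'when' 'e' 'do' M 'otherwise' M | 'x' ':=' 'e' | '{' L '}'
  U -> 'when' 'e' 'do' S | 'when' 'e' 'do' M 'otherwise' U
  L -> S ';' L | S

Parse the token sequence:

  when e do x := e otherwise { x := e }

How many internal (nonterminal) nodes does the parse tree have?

[S [M when e do [M x := e] otherwise [M { [L [S [M x := e]]] }]]]

7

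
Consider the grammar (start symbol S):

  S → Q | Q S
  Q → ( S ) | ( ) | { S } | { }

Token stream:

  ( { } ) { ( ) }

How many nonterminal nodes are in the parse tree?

8

[S [Q ( [S [Q { }]] )] [S [Q { [S [Q ( )]] }]]]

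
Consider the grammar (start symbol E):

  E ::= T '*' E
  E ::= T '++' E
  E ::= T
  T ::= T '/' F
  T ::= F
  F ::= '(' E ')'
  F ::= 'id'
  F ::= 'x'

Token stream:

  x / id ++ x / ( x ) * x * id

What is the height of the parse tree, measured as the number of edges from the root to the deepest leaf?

7

[E [T [T [F x]] / [F id]] ++ [E [T [T [F x]] / [F ( [E [T [F x]]] )]] * [E [T [F x]] * [E [T [F id]]]]]]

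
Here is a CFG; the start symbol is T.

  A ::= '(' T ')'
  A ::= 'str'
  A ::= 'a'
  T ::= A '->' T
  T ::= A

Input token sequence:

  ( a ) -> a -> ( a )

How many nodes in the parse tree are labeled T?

5

[T [A ( [T [A a]] )] -> [T [A a] -> [T [A ( [T [A a]] )]]]]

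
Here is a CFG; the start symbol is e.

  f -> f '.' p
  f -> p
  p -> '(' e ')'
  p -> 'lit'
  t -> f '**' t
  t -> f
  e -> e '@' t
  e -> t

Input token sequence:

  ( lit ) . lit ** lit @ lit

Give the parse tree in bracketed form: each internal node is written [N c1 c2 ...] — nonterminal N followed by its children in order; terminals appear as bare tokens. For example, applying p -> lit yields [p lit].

e
e @ t
t @ t
f ** t @ t
f . p ** t @ t
p . p ** t @ t
( e ) . p ** t @ t
( t ) . p ** t @ t
( f ) . p ** t @ t
( p ) . p ** t @ t
( lit ) . p ** t @ t
( lit ) . lit ** t @ t
( lit ) . lit ** f @ t
( lit ) . lit ** p @ t
( lit ) . lit ** lit @ t
( lit ) . lit ** lit @ f
( lit ) . lit ** lit @ p
( lit ) . lit ** lit @ lit

[e [e [t [f [f [p ( [e [t [f [p lit]]]] )]] . [p lit]] ** [t [f [p lit]]]]] @ [t [f [p lit]]]]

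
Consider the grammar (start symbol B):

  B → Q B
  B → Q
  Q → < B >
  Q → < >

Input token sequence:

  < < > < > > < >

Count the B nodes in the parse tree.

[B [Q < [B [Q < >] [B [Q < >]]] >] [B [Q < >]]]

4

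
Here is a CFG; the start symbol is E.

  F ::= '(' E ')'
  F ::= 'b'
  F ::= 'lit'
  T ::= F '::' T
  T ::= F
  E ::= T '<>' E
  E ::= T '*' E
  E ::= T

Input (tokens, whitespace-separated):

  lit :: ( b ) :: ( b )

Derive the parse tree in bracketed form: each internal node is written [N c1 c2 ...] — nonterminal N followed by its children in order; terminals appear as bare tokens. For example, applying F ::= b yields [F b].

[E [T [F lit] :: [T [F ( [E [T [F b]]] )] :: [T [F ( [E [T [F b]]] )]]]]]

E
T
F :: T
lit :: T
lit :: F :: T
lit :: ( E ) :: T
lit :: ( T ) :: T
lit :: ( F ) :: T
lit :: ( b ) :: T
lit :: ( b ) :: F
lit :: ( b ) :: ( E )
lit :: ( b ) :: ( T )
lit :: ( b ) :: ( F )
lit :: ( b ) :: ( b )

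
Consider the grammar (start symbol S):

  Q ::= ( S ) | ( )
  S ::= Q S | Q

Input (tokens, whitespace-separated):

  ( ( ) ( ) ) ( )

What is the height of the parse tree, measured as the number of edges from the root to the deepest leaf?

5

[S [Q ( [S [Q ( )] [S [Q ( )]]] )] [S [Q ( )]]]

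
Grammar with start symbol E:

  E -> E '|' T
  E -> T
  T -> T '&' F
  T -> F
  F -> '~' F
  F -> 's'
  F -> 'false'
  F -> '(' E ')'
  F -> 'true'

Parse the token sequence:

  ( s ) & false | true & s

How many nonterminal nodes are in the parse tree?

13

[E [E [T [T [F ( [E [T [F s]]] )]] & [F false]]] | [T [T [F true]] & [F s]]]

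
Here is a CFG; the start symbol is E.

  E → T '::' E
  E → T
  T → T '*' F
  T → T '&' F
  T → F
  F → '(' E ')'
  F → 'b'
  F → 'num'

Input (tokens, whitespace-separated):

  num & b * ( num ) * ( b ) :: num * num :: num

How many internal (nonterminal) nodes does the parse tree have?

23

[E [T [T [T [T [F num]] & [F b]] * [F ( [E [T [F num]]] )]] * [F ( [E [T [F b]]] )]] :: [E [T [T [F num]] * [F num]] :: [E [T [F num]]]]]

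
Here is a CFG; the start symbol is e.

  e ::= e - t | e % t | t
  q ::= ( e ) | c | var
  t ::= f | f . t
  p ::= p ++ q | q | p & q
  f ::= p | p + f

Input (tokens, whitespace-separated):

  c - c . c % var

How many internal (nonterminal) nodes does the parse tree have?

[e [e [e [t [f [p [q c]]]]] - [t [f [p [q c]]] . [t [f [p [q c]]]]]] % [t [f [p [q var]]]]]

19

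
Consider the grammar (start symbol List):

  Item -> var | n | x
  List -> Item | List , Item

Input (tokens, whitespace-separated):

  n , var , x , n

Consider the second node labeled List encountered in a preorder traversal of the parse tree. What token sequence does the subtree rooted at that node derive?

n , var , x

[List [List [List [List [Item n]] , [Item var]] , [Item x]] , [Item n]]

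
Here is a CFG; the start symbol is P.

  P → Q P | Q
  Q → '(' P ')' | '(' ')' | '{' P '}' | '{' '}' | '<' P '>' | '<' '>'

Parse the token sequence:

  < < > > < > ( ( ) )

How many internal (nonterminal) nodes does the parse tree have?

10

[P [Q < [P [Q < >]] >] [P [Q < >] [P [Q ( [P [Q ( )]] )]]]]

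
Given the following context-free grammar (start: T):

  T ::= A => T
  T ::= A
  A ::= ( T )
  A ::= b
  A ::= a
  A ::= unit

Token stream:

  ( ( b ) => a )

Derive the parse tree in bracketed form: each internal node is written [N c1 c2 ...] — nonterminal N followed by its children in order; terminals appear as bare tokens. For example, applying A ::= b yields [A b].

[T [A ( [T [A ( [T [A b]] )] => [T [A a]]] )]]

T
A
( T )
( A => T )
( ( T ) => T )
( ( A ) => T )
( ( b ) => T )
( ( b ) => A )
( ( b ) => a )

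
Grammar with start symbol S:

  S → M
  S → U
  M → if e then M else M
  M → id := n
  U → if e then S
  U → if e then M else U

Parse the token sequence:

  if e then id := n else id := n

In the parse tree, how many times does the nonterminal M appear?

[S [M if e then [M id := n] else [M id := n]]]

3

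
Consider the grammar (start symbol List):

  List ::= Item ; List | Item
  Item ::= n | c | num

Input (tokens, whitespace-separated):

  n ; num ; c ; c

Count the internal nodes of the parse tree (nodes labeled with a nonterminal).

8

[List [Item n] ; [List [Item num] ; [List [Item c] ; [List [Item c]]]]]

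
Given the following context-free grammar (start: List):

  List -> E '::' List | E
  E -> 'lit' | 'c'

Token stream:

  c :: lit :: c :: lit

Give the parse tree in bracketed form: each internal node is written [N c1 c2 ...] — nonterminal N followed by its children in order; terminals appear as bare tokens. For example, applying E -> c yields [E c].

List
E :: List
c :: List
c :: E :: List
c :: lit :: List
c :: lit :: E :: List
c :: lit :: c :: List
c :: lit :: c :: E
c :: lit :: c :: lit

[List [E c] :: [List [E lit] :: [List [E c] :: [List [E lit]]]]]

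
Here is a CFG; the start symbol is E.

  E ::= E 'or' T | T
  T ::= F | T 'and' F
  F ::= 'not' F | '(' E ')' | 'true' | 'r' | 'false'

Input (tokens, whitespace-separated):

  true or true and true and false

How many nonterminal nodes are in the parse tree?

10

[E [E [T [F true]]] or [T [T [T [F true]] and [F true]] and [F false]]]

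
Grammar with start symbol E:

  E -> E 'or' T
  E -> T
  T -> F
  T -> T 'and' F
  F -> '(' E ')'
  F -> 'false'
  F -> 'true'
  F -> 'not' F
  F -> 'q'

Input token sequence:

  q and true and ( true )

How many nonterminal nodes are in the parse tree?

10

[E [T [T [T [F q]] and [F true]] and [F ( [E [T [F true]]] )]]]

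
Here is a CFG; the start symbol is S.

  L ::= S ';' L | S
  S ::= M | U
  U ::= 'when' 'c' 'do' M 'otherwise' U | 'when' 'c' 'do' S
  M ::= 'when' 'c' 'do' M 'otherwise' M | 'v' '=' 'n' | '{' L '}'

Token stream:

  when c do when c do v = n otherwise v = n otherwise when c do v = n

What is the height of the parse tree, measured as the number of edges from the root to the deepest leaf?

[S [U when c do [M when c do [M v = n] otherwise [M v = n]] otherwise [U when c do [S [M v = n]]]]]

5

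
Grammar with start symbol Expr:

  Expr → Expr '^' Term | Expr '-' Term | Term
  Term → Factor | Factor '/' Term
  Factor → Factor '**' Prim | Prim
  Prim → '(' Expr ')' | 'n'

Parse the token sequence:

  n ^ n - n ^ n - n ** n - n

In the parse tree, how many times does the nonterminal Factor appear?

[Expr [Expr [Expr [Expr [Expr [Expr [Term [Factor [Prim n]]]] ^ [Term [Factor [Prim n]]]] - [Term [Factor [Prim n]]]] ^ [Term [Factor [Prim n]]]] - [Term [Factor [Factor [Prim n]] ** [Prim n]]]] - [Term [Factor [Prim n]]]]

7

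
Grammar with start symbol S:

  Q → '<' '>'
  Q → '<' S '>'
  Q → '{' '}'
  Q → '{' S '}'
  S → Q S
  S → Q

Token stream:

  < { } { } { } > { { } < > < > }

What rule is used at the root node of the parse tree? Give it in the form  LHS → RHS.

[S [Q < [S [Q { }] [S [Q { }] [S [Q { }]]]] >] [S [Q { [S [Q { }] [S [Q < >] [S [Q < >]]]] }]]]

S → Q S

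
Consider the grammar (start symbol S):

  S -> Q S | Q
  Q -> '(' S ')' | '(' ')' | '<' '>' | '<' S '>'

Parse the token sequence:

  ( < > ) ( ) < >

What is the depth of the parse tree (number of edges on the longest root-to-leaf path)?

4

[S [Q ( [S [Q < >]] )] [S [Q ( )] [S [Q < >]]]]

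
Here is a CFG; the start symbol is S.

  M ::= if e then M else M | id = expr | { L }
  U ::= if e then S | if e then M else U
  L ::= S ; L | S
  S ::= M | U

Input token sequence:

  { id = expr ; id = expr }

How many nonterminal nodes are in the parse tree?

8

[S [M { [L [S [M id = expr]] ; [L [S [M id = expr]]]] }]]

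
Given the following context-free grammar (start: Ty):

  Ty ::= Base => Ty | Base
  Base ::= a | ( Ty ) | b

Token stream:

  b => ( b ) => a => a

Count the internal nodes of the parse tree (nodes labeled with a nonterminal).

10

[Ty [Base b] => [Ty [Base ( [Ty [Base b]] )] => [Ty [Base a] => [Ty [Base a]]]]]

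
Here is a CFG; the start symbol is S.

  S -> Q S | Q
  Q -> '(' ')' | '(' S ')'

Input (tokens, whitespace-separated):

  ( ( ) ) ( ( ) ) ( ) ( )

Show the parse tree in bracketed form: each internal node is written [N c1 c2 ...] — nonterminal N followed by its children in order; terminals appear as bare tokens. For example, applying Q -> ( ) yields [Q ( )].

[S [Q ( [S [Q ( )]] )] [S [Q ( [S [Q ( )]] )] [S [Q ( )] [S [Q ( )]]]]]

S
Q S
( S ) S
( Q ) S
( ( ) ) S
( ( ) ) Q S
( ( ) ) ( S ) S
( ( ) ) ( Q ) S
( ( ) ) ( ( ) ) S
( ( ) ) ( ( ) ) Q S
( ( ) ) ( ( ) ) ( ) S
( ( ) ) ( ( ) ) ( ) Q
( ( ) ) ( ( ) ) ( ) ( )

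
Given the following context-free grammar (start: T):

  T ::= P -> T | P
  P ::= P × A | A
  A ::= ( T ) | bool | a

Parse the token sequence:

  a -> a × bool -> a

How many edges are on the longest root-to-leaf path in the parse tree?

5

[T [P [A a]] -> [T [P [P [A a]] × [A bool]] -> [T [P [A a]]]]]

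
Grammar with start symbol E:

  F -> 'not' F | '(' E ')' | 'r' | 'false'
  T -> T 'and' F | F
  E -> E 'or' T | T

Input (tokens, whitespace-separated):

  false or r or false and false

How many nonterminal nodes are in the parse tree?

11

[E [E [E [T [F false]]] or [T [F r]]] or [T [T [F false]] and [F false]]]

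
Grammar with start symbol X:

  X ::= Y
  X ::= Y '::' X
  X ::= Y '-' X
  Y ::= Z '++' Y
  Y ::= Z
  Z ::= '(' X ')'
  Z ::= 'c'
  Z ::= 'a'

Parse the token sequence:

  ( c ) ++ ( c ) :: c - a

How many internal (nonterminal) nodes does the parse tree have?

17

[X [Y [Z ( [X [Y [Z c]]] )] ++ [Y [Z ( [X [Y [Z c]]] )]]] :: [X [Y [Z c]] - [X [Y [Z a]]]]]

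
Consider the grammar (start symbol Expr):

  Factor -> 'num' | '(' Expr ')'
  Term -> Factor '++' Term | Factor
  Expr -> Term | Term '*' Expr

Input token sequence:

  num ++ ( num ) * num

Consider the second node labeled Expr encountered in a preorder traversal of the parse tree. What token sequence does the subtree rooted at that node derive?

num

[Expr [Term [Factor num] ++ [Term [Factor ( [Expr [Term [Factor num]]] )]]] * [Expr [Term [Factor num]]]]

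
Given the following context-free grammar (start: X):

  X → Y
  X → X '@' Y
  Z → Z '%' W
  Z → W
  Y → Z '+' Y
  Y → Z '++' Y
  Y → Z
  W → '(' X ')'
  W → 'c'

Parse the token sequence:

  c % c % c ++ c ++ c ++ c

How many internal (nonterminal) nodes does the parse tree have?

17

[X [Y [Z [Z [Z [W c]] % [W c]] % [W c]] ++ [Y [Z [W c]] ++ [Y [Z [W c]] ++ [Y [Z [W c]]]]]]]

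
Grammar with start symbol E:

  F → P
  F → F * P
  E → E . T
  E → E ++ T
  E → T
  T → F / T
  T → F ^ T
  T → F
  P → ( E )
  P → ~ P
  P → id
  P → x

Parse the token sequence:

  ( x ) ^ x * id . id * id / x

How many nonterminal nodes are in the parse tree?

[E [E [T [F [P ( [E [T [F [P x]]]] )]] ^ [T [F [F [P x]] * [P id]]]]] . [T [F [F [P id]] * [P id]] / [T [F [P x]]]]]

22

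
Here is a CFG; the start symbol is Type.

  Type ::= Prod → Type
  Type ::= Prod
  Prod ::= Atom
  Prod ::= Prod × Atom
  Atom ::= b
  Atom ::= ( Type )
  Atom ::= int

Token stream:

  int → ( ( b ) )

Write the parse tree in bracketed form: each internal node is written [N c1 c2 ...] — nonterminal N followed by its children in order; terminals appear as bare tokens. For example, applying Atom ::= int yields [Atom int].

Type
Prod → Type
Atom → Type
int → Type
int → Prod
int → Atom
int → ( Type )
int → ( Prod )
int → ( Atom )
int → ( ( Type ) )
int → ( ( Prod ) )
int → ( ( Atom ) )
int → ( ( b ) )

[Type [Prod [Atom int]] → [Type [Prod [Atom ( [Type [Prod [Atom ( [Type [Prod [Atom b]]] )]]] )]]]]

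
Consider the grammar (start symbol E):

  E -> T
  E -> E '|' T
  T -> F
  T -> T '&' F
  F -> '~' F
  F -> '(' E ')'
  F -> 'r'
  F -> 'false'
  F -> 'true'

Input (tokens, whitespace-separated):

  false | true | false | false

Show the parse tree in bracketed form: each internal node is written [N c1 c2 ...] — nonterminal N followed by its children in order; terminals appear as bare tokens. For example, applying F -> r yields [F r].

E
E | T
E | T | T
E | T | T | T
T | T | T | T
F | T | T | T
false | T | T | T
false | F | T | T
false | true | T | T
false | true | F | T
false | true | false | T
false | true | false | F
false | true | false | false

[E [E [E [E [T [F false]]] | [T [F true]]] | [T [F false]]] | [T [F false]]]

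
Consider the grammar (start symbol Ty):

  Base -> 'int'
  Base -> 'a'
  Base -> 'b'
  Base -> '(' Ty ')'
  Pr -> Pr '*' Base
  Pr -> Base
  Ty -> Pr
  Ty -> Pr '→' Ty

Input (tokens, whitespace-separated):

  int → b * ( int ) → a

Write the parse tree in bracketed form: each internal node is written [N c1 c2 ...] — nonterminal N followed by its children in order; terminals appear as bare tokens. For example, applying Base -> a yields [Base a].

[Ty [Pr [Base int]] → [Ty [Pr [Pr [Base b]] * [Base ( [Ty [Pr [Base int]]] )]] → [Ty [Pr [Base a]]]]]

Ty
Pr → Ty
Base → Ty
int → Ty
int → Pr → Ty
int → Pr * Base → Ty
int → Base * Base → Ty
int → b * Base → Ty
int → b * ( Ty ) → Ty
int → b * ( Pr ) → Ty
int → b * ( Base ) → Ty
int → b * ( int ) → Ty
int → b * ( int ) → Pr
int → b * ( int ) → Base
int → b * ( int ) → a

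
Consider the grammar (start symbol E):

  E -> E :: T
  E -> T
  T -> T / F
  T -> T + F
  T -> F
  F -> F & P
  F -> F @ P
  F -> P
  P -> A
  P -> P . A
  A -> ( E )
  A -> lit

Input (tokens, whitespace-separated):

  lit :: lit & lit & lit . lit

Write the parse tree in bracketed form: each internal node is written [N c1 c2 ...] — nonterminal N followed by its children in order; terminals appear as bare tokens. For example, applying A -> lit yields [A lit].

E
E :: T
T :: T
F :: T
P :: T
A :: T
lit :: T
lit :: F
lit :: F & P
lit :: F & P & P
lit :: P & P & P
lit :: A & P & P
lit :: lit & P & P
lit :: lit & A & P
lit :: lit & lit & P
lit :: lit & lit & P . A
lit :: lit & lit & A . A
lit :: lit & lit & lit . A
lit :: lit & lit & lit . lit

[E [E [T [F [P [A lit]]]]] :: [T [F [F [F [P [A lit]]] & [P [A lit]]] & [P [P [A lit]] . [A lit]]]]]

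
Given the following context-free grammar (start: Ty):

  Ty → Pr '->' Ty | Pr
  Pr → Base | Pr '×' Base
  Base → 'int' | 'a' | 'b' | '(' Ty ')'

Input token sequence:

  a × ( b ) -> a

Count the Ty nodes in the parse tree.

3

[Ty [Pr [Pr [Base a]] × [Base ( [Ty [Pr [Base b]]] )]] -> [Ty [Pr [Base a]]]]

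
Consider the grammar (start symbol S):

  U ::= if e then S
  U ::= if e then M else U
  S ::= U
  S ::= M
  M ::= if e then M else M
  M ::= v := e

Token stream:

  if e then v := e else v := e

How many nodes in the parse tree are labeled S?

[S [M if e then [M v := e] else [M v := e]]]

1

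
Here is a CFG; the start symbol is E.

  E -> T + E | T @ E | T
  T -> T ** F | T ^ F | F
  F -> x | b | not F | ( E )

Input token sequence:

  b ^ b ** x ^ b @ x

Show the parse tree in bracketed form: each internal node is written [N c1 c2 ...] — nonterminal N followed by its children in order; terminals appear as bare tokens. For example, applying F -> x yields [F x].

[E [T [T [T [T [F b]] ^ [F b]] ** [F x]] ^ [F b]] @ [E [T [F x]]]]

E
T @ E
T ^ F @ E
T ** F ^ F @ E
T ^ F ** F ^ F @ E
F ^ F ** F ^ F @ E
b ^ F ** F ^ F @ E
b ^ b ** F ^ F @ E
b ^ b ** x ^ F @ E
b ^ b ** x ^ b @ E
b ^ b ** x ^ b @ T
b ^ b ** x ^ b @ F
b ^ b ** x ^ b @ x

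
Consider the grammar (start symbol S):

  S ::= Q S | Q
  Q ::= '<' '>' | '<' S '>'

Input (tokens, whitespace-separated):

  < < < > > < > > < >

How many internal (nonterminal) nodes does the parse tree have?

10

[S [Q < [S [Q < [S [Q < >]] >] [S [Q < >]]] >] [S [Q < >]]]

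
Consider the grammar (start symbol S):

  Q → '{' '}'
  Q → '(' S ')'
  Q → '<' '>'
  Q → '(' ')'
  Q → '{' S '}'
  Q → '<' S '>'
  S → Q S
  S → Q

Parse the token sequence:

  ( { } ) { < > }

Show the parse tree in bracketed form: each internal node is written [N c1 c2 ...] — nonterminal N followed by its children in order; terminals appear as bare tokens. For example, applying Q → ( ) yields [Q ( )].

[S [Q ( [S [Q { }]] )] [S [Q { [S [Q < >]] }]]]

S
Q S
( S ) S
( Q ) S
( { } ) S
( { } ) Q
( { } ) { S }
( { } ) { Q }
( { } ) { < > }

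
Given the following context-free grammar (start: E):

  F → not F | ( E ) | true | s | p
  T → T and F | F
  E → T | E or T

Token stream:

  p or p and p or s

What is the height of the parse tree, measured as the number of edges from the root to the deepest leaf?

5

[E [E [E [T [F p]]] or [T [T [F p]] and [F p]]] or [T [F s]]]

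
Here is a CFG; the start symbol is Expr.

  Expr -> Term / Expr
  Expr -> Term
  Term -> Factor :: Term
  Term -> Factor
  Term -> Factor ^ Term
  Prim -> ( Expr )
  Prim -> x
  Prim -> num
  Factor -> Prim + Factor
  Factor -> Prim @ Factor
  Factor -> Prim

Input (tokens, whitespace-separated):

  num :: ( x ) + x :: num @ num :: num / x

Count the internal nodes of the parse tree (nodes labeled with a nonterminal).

[Expr [Term [Factor [Prim num]] :: [Term [Factor [Prim ( [Expr [Term [Factor [Prim x]]]] )] + [Factor [Prim x]]] :: [Term [Factor [Prim num] @ [Factor [Prim num]]] :: [Term [Factor [Prim num]]]]]] / [Expr [Term [Factor [Prim x]]]]]

25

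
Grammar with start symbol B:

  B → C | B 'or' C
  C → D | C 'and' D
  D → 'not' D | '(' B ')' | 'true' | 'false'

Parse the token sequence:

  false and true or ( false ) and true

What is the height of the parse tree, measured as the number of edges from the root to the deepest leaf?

[B [B [C [C [D false]] and [D true]]] or [C [C [D ( [B [C [D false]]] )]] and [D true]]]

7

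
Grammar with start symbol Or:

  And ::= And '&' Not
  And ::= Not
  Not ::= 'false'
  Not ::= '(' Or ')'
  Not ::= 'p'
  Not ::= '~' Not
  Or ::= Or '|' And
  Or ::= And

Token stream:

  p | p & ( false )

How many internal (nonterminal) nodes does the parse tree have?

11

[Or [Or [And [Not p]]] | [And [And [Not p]] & [Not ( [Or [And [Not false]]] )]]]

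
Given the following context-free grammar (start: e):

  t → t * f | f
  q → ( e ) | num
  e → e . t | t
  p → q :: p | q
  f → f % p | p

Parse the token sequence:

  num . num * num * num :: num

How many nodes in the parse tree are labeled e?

2

[e [e [t [f [p [q num]]]]] . [t [t [t [f [p [q num]]]] * [f [p [q num]]]] * [f [p [q num] :: [p [q num]]]]]]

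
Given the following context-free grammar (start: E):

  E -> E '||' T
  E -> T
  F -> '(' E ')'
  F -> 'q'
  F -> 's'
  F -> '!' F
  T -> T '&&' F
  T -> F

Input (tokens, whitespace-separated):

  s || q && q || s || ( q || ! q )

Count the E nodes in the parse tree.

6

[E [E [E [E [T [F s]]] || [T [T [F q]] && [F q]]] || [T [F s]]] || [T [F ( [E [E [T [F q]]] || [T [F ! [F q]]]] )]]]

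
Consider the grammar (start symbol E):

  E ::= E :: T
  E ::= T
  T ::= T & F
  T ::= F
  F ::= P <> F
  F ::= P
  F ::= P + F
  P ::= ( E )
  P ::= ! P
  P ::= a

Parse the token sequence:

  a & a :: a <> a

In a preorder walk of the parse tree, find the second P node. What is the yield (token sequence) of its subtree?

a

[E [E [T [T [F [P a]]] & [F [P a]]]] :: [T [F [P a] <> [F [P a]]]]]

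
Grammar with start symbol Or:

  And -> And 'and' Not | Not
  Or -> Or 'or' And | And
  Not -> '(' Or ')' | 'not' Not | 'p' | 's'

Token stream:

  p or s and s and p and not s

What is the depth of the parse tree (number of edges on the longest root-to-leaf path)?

[Or [Or [And [Not p]]] or [And [And [And [And [Not s]] and [Not s]] and [Not p]] and [Not not [Not s]]]]

6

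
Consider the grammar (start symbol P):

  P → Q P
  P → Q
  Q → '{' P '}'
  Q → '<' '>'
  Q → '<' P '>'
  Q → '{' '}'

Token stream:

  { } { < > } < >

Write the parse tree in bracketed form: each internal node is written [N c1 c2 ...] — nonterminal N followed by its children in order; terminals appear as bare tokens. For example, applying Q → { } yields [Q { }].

[P [Q { }] [P [Q { [P [Q < >]] }] [P [Q < >]]]]

P
Q P
{ } P
{ } Q P
{ } { P } P
{ } { Q } P
{ } { < > } P
{ } { < > } Q
{ } { < > } < >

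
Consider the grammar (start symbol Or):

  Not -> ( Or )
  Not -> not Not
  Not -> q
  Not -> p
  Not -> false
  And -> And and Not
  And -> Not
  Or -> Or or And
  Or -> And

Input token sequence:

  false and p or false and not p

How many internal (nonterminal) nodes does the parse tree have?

[Or [Or [And [And [Not false]] and [Not p]]] or [And [And [Not false]] and [Not not [Not p]]]]

11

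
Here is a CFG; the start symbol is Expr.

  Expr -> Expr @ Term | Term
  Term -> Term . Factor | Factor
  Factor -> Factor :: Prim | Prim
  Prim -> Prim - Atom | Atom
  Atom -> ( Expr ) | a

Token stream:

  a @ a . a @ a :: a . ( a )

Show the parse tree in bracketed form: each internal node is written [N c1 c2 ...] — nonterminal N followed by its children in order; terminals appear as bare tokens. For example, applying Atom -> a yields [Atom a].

[Expr [Expr [Expr [Term [Factor [Prim [Atom a]]]]] @ [Term [Term [Factor [Prim [Atom a]]]] . [Factor [Prim [Atom a]]]]] @ [Term [Term [Factor [Factor [Prim [Atom a]]] :: [Prim [Atom a]]]] . [Factor [Prim [Atom ( [Expr [Term [Factor [Prim [Atom a]]]]] )]]]]]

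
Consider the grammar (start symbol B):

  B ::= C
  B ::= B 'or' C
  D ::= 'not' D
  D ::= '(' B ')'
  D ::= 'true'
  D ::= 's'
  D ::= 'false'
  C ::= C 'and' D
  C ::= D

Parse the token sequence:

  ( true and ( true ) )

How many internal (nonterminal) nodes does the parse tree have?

[B [C [D ( [B [C [C [D true]] and [D ( [B [C [D true]]] )]]] )]]]

11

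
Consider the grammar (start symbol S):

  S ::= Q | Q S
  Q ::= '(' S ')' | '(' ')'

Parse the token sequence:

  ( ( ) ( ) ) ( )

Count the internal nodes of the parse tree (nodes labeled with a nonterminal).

8

[S [Q ( [S [Q ( )] [S [Q ( )]]] )] [S [Q ( )]]]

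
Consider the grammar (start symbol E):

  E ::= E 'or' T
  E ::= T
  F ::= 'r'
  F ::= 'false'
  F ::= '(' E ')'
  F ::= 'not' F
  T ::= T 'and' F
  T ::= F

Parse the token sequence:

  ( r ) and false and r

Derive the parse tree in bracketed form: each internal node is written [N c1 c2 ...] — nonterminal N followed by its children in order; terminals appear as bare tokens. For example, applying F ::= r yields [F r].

E
T
T and F
T and F and F
F and F and F
( E ) and F and F
( T ) and F and F
( F ) and F and F
( r ) and F and F
( r ) and false and F
( r ) and false and r

[E [T [T [T [F ( [E [T [F r]]] )]] and [F false]] and [F r]]]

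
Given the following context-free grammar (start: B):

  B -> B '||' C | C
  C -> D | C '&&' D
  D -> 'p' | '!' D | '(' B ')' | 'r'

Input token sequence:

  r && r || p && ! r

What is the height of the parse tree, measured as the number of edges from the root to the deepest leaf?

[B [B [C [C [D r]] && [D r]]] || [C [C [D p]] && [D ! [D r]]]]

5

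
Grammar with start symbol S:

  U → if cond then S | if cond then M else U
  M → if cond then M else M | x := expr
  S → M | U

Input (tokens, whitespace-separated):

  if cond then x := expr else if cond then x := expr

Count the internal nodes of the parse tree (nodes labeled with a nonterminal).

6

[S [U if cond then [M x := expr] else [U if cond then [S [M x := expr]]]]]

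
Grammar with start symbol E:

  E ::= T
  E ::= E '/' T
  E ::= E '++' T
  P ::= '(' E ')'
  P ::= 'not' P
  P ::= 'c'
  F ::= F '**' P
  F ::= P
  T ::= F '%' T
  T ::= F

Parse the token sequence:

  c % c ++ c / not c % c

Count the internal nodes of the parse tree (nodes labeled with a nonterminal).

[E [E [E [T [F [P c]] % [T [F [P c]]]]] ++ [T [F [P c]]]] / [T [F [P not [P c]]] % [T [F [P c]]]]]

19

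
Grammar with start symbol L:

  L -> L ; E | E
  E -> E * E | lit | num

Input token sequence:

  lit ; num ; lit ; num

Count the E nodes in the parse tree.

[L [L [L [L [E lit]] ; [E num]] ; [E lit]] ; [E num]]

4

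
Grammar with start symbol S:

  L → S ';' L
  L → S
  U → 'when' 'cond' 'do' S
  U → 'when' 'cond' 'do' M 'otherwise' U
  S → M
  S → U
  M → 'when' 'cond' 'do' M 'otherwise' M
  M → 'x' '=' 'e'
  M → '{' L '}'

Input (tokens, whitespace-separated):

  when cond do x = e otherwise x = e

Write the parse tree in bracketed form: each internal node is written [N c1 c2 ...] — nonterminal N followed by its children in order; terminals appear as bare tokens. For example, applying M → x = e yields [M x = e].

S
M
when cond do M otherwise M
when cond do x = e otherwise M
when cond do x = e otherwise x = e

[S [M when cond do [M x = e] otherwise [M x = e]]]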